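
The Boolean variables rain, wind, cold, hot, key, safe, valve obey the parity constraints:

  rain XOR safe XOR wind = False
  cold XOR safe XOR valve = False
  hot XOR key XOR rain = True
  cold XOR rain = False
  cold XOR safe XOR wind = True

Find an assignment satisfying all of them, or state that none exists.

Adding constraints 1, 4, 5 mod 2: every variable appears an even number of times on the left, so the left side is 0.
But the right sides sum to 1 (mod 2). 0 ≠ 1 — the system is inconsistent.

The formula is unsatisfiable.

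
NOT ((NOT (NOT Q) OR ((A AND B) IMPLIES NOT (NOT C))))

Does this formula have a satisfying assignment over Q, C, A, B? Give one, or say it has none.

Q: False, C: False, A: True, B: True

  NOT ((NOT (NOT Q) OR ((A AND B) IMPLIES NOT (NOT C)))) = True
    NOT (NOT Q) OR ((A AND B) IMPLIES NOT (NOT C)) = False
      NOT (NOT Q) = False
        NOT Q = True
      (A AND B) IMPLIES NOT (NOT C) = False
        A AND B = True
        NOT (NOT C) = False
          NOT C = True
The formula evaluates to True.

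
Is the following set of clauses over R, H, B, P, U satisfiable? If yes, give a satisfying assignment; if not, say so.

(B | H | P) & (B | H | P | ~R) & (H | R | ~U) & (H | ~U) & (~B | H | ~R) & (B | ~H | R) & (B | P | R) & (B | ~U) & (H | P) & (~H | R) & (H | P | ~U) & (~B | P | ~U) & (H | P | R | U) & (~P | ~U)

R = True, H = False, B = False, P = True, U = False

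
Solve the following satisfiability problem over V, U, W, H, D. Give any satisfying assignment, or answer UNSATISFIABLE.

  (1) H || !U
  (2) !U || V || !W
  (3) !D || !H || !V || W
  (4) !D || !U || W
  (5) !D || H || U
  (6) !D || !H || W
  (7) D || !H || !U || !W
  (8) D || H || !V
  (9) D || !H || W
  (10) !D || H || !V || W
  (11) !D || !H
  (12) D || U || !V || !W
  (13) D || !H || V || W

Set V = False.
Set U = False.
Set W = True.
Set H = True.
  then (!D || !H) forces D = False.
All clauses satisfied.

V: False, U: False, W: True, H: True, D: False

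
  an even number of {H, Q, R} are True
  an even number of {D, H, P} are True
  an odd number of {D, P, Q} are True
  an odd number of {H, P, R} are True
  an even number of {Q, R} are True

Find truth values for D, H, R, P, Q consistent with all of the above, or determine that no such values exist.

D = False, H = False, R = True, P = False, Q = True

{H, Q, R}: 2 true → even ✓
{D, H, P}: 0 true → even ✓
{D, P, Q}: 1 true → odd ✓
{H, P, R}: 1 true → odd ✓
{Q, R}: 2 true → even ✓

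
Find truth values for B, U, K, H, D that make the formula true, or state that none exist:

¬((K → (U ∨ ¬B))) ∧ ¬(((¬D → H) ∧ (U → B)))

B = True; U = False; K = True; H = False; D = False

  ¬((K → (U ∨ ¬B))) = True
    K → (U ∨ ¬B) = False
      U ∨ ¬B = False
        ¬B = False
  ¬(((¬D → H) ∧ (U → B))) = True
    (¬D → H) ∧ (U → B) = False
      ¬D → H = False
        ¬D = True
      U → B = True
Both conjuncts True, so the formula holds.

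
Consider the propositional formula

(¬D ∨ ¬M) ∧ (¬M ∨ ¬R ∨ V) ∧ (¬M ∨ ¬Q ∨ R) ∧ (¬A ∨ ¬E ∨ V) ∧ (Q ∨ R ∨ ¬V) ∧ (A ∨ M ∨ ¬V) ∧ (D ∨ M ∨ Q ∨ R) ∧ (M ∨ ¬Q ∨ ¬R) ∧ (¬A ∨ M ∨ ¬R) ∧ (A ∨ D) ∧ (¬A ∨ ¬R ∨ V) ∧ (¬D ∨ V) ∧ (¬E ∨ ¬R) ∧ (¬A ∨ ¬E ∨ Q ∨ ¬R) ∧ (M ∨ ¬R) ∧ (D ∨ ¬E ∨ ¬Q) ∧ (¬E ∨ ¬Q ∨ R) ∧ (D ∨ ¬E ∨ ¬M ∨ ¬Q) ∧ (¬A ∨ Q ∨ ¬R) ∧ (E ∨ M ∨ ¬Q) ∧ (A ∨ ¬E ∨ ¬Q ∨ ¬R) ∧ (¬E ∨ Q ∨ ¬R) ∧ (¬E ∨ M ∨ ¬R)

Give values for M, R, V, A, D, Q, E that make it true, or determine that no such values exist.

Set M = True.
  then (¬D ∨ ¬M) forces D = False.
  then (A ∨ D) forces A = True.
Set R = True.
  then (¬M ∨ ¬R ∨ V) forces V = True.
  then (¬E ∨ ¬R) forces E = False.
  then (¬A ∨ Q ∨ ¬R) forces Q = True.
All clauses satisfied.

M = True, R = True, V = True, A = True, D = False, Q = True, E = False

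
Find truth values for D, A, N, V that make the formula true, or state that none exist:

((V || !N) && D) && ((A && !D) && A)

Unsatisfiable — no assignment works.

Case D = True: the conjunct !D is False.
Case D = False: the conjunct D is False.
Both cases fail — unsatisfiable.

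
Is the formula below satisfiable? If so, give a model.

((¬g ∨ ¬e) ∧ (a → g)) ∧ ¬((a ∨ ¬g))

e = False, g = True, a = False

  (¬g ∨ ¬e) ∧ (a → g) = True
    ¬g ∨ ¬e = True
      ¬g = False
      ¬e = True
    a → g = True
  ¬((a ∨ ¬g)) = True
    a ∨ ¬g = False
      ¬g = False
Both conjuncts True, so the formula holds.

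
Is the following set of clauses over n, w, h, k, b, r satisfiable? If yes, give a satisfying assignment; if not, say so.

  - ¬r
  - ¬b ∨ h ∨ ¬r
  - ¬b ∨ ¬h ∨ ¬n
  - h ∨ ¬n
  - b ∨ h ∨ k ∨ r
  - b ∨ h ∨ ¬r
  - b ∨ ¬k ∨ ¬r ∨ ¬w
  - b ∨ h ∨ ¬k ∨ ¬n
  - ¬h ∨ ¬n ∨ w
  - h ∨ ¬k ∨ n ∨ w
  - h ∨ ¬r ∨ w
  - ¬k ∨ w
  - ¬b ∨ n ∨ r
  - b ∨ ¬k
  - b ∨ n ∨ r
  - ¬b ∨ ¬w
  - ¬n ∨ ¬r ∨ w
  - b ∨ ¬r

n: True, w: True, h: True, k: False, b: False, r: False

Unit clause (¬r) forces r = False.
Set n = True.
  then (h ∨ ¬n) forces h = True.
  then (¬h ∨ ¬n ∨ w) forces w = True.
  then (¬b ∨ ¬w) forces b = False.
  then (b ∨ ¬k) forces k = False.
All clauses satisfied.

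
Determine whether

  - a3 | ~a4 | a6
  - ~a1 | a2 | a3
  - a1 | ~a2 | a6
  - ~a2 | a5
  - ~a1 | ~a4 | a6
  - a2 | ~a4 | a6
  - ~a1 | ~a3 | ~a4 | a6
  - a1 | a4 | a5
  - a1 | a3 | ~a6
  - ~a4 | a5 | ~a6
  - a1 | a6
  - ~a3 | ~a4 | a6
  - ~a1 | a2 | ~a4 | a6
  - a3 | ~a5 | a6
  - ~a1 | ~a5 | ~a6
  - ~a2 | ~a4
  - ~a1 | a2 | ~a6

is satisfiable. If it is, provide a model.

a1 = False; a2 = False; a3 = True; a4 = True; a5 = True; a6 = True

Set a1 = False.
  then (a1 | a6) forces a6 = True.
  then (a1 | a3 | ~a6) forces a3 = True.
Set a2 = False.
Set a4 = True.
  then (~a4 | a5 | ~a6) forces a5 = True.
All clauses satisfied.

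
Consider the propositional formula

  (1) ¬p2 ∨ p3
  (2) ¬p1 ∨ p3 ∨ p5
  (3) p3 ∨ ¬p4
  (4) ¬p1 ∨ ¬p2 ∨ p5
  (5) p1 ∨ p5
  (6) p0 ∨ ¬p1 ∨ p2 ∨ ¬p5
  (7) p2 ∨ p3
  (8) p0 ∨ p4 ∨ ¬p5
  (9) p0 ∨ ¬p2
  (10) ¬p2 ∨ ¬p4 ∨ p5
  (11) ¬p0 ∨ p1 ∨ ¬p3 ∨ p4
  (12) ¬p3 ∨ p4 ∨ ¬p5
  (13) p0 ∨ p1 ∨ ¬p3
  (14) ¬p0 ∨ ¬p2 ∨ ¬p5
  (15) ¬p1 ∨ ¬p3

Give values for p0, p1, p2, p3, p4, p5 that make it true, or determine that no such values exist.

Set p0 = True.
Try p1 = True:
  (¬p1 ∨ ¬p3) forces p3 = False.
  (¬p2 ∨ p3) forces p2 = False.
  clause (p2 ∨ p3) is falsified — backtrack.
So p1 = False.
  then (p1 ∨ p5) forces p5 = True.
  then (¬p0 ∨ ¬p2 ∨ ¬p5) forces p2 = False.
  then (p2 ∨ p3) forces p3 = True.
  then (¬p0 ∨ p1 ∨ ¬p3 ∨ p4) forces p4 = True.
All clauses satisfied.

p0 = True; p1 = False; p2 = False; p3 = True; p4 = True; p5 = True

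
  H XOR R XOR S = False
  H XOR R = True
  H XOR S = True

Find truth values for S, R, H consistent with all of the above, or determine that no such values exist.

S = True, R = True, H = False

H XOR R XOR S = F XOR T XOR T = False ✓
H XOR R = F XOR T = True ✓
H XOR S = F XOR T = True ✓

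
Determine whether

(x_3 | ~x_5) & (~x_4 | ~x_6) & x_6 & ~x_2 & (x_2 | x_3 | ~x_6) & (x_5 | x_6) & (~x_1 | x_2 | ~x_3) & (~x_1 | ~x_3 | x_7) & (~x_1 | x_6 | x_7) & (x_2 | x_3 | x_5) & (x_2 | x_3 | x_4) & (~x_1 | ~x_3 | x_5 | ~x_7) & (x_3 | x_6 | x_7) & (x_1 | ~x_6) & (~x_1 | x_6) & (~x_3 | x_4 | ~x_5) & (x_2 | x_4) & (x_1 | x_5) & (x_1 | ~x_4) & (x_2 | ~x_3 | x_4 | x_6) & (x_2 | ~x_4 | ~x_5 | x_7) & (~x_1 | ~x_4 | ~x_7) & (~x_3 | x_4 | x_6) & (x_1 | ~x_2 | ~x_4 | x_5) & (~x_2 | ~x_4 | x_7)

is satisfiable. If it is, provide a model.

Case x_2 = True:
  Clause (~x_2) is falsified — contradiction.
Case x_2 = False:
  (x_6) forces x_6 = True.
  (~x_4 | ~x_6) forces x_4 = False.
  Clause (x_2 | x_4) is falsified — contradiction.
Both cases fail, so the formula is unsatisfiable.

Unsatisfiable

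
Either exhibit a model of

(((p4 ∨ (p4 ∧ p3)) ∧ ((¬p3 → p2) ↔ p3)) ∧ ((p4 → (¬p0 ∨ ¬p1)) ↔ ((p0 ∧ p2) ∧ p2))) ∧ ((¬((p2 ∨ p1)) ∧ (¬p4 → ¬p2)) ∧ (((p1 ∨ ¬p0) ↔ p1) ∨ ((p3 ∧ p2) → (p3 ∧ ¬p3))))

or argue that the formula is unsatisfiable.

No satisfying assignment exists.

Case p2 = True: the conjunct ¬((p2 ∨ p1)) becomes ¬((True ∨ p1)) = False.
Case p2 = False: the formula simplifies to (((p4 ∨ (p4 ∧ p3)) ∧ (p3 ↔ p3)) ∧ ¬((p4 → (¬p0 ∨ ¬p1)))) ∧ ¬p1.
  p1 = True: the conjunct ¬p1 is False.
  p1 = False: the conjunct ¬((p4 → (¬p0 ∨ ¬p1))) becomes ¬((p4 → True)) = False.
Both cases fail — unsatisfiable.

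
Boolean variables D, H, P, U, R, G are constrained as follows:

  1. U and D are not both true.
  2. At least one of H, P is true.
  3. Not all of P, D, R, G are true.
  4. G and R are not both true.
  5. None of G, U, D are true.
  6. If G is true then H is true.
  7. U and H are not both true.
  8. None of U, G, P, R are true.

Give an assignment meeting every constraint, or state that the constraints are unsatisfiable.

D: False; H: True; P: False; U: False; R: False; G: False

  (1) U=F, D=F — not both ✓
  (2) {H, P}: 1 true — at least one ✓
  (3) {P, D, R, G}: 0/4 true — not all ✓
  (4) G=F, R=F — not both ✓
  (5) {G, U, D}: 0 true — none ✓
  (6) G=F ⇒ H: vacuous ✓
  (7) U=F, H=T — not both ✓
  (8) {U, G, P, R}: 0 true — none ✓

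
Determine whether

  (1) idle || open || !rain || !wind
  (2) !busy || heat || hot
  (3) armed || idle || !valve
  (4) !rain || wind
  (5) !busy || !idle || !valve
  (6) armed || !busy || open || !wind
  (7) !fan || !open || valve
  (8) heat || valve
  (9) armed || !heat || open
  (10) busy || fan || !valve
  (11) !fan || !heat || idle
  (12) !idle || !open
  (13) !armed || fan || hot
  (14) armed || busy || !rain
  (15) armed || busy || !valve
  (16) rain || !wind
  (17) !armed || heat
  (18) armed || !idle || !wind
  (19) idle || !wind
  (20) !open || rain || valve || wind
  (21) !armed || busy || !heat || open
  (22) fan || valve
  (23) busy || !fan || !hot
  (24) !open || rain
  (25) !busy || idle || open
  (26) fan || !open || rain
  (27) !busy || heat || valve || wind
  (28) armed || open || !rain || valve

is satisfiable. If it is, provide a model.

rain = False; open = False; wind = False; heat = True; busy = True; valve = False; idle = True; armed = True; fan = True; hot = True

Set rain = False.
  then (rain || !wind) forces wind = False.
  then (!open || rain) forces open = False.
Try heat = False:
  (heat || valve) forces valve = True.
  (!armed || heat) forces armed = False.
  (armed || idle || !valve) forces idle = True.
  (!busy || !idle || !valve) forces busy = False.
  clause (armed || busy || !valve) is falsified — backtrack.
So heat = True.
  then (armed || !heat || open) forces armed = True.
  then (!armed || busy || !heat || open) forces busy = True.
  then (!busy || idle || open) forces idle = True.
  then (!busy || !idle || !valve) forces valve = False.
  then (fan || valve) forces fan = True.
Set hot = True.
All clauses satisfied.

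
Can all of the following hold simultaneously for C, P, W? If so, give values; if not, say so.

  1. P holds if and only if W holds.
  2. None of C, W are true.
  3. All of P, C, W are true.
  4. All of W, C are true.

Unsatisfiable

Case C = True:
  Constraint (2) is violated (C=T) — contradiction.
Case C = False:
  Constraint (3) is violated (C=F) — contradiction.
Both cases fail — unsatisfiable.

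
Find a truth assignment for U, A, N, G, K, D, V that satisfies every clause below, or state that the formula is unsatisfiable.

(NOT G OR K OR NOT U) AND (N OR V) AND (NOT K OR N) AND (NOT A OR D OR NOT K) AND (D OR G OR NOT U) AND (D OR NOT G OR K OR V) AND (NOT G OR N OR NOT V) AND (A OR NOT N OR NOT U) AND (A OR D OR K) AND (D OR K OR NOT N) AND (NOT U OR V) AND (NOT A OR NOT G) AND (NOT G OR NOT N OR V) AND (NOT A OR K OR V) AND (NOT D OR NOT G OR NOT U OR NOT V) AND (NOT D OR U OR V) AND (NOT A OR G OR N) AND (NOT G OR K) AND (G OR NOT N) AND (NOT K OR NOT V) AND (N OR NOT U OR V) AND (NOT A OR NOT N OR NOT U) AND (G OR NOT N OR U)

Set U = True.
  then (NOT U OR V) forces V = True.
  then (NOT K OR NOT V) forces K = False.
  then (NOT G OR K OR NOT U) forces G = False.
  then (D OR G OR NOT U) forces D = True.
  then (G OR NOT N) forces N = False.
  then (NOT A OR G OR N) forces A = False.
All clauses satisfied.

U=T, A=F, N=F, G=F, K=F, D=T, V=T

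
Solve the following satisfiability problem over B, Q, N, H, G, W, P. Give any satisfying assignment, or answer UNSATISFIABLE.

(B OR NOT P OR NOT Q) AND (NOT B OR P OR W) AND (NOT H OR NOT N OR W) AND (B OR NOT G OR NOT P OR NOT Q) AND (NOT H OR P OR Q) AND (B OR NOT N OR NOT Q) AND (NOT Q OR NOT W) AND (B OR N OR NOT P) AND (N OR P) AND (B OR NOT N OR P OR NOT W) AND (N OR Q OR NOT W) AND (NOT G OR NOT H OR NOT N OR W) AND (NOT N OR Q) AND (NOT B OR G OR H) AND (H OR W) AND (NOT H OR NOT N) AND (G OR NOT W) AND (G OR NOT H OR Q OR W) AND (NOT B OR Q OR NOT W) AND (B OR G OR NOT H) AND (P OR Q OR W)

B=T, Q=T, N=F, H=T, G=F, W=F, P=T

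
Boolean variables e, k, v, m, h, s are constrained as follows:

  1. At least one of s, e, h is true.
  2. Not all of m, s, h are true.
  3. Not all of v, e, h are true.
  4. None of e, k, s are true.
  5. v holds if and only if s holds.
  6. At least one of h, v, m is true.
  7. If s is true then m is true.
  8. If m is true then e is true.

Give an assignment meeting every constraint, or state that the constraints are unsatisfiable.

e=F, k=F, v=F, m=F, h=T, s=F

  (1) {s, e, h}: 1 true — at least one ✓
  (2) {m, s, h}: 1/3 true — not all ✓
  (3) {v, e, h}: 1/3 true — not all ✓
  (4) {e, k, s}: 0 true — none ✓
  (5) v=F, s=F — same ✓
  (6) {h, v, m}: 1 true — at least one ✓
  (7) s=F ⇒ m: vacuous ✓
  (8) m=F ⇒ e: vacuous ✓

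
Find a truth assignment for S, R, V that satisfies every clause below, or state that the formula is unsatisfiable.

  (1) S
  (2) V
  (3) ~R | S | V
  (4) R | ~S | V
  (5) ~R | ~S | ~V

S = True; R = False; V = True

Unit clause (S) forces S = True.
Unit clause (V) forces V = True.
In (~R | ~S | ~V) only ~R is left, so R = False.
Check each clause:
  (S): S holds.
  (V): V holds.
  (~R | S | V): ~R holds.
  (R | ~S | V): V holds.
  (~R | ~S | ~V): ~R holds.
All clauses satisfied.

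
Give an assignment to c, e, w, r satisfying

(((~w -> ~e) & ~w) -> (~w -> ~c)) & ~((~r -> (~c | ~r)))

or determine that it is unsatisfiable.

The conjunct ~((~r -> (~c | ~r))) is unsatisfiable on its own:
  c=F, r=F: evaluates to False.
  c=F, r=T: evaluates to False.
  c=T, r=F: evaluates to False.
  c=T, r=T: evaluates to False.
So the whole conjunction is unsatisfiable.

Unsatisfiable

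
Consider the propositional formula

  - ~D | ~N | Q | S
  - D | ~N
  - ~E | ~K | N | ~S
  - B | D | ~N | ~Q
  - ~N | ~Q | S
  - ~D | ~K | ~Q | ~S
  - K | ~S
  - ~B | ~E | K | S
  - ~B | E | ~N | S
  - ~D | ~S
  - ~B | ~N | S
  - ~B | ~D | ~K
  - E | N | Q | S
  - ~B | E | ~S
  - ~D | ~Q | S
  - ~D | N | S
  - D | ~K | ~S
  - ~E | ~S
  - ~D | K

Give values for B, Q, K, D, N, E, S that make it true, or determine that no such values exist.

Set B = False.
Set Q = True.
Set K = True.
Try D = True:
  (~D | ~K | ~Q | ~S) forces S = False.
  clause (~D | ~Q | S) is falsified — backtrack.
So D = False.
  then (D | ~N) forces N = False.
  then (D | ~K | ~S) forces S = False.
Set E = False.
All clauses satisfied.

B = False, Q = True, K = True, D = False, N = False, E = False, S = False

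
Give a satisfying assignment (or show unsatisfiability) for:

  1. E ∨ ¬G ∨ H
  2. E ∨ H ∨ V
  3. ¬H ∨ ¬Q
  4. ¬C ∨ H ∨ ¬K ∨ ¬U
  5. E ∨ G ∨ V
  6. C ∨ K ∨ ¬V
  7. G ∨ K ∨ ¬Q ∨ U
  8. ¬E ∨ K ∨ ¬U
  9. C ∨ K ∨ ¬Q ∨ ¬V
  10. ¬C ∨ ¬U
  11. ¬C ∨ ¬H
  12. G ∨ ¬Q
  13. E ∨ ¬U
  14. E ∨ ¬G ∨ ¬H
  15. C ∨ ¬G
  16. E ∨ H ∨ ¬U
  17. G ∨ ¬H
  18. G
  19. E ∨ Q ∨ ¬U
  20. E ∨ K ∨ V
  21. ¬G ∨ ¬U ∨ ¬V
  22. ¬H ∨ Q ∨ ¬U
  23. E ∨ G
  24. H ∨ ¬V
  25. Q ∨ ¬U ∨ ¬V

Unit clause (G) forces G = True.
In (C ∨ ¬G) only C is left, so C = True.
In (¬C ∨ ¬U) only ¬U is left, so U = False.
In (¬C ∨ ¬H) only ¬H is left, so H = False.
In (H ∨ ¬V) only ¬V is left, so V = False.
In (E ∨ ¬G ∨ H) only E is left, so E = True.
Set Q = False.
Set K = True.
All clauses satisfied.

H = False; Q = False; V = False; U = False; K = True; E = True; G = True; C = True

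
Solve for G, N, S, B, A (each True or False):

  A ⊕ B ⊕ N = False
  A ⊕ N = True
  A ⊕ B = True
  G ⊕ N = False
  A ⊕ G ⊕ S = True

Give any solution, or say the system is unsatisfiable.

G: True; N: True; S: False; B: True; A: False

A ⊕ B ⊕ N = F ⊕ T ⊕ T = False ✓
A ⊕ N = F ⊕ T = True ✓
A ⊕ B = F ⊕ T = True ✓
G ⊕ N = T ⊕ T = False ✓
A ⊕ G ⊕ S = F ⊕ T ⊕ F = True ✓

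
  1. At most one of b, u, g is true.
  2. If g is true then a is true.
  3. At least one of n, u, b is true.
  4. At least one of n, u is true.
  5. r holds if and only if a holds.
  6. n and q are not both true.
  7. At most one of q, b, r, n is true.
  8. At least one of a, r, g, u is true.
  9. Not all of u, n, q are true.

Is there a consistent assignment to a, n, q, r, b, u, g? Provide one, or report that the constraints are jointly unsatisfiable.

a = False, n = False, q = True, r = False, b = False, u = True, g = False

  (1) {b, u, g}: 1 true — at most one ✓
  (2) g=F ⇒ a: vacuous ✓
  (3) {n, u, b}: 1 true — at least one ✓
  (4) {n, u}: 1 true — at least one ✓
  (5) r=F, a=F — same ✓
  (6) n=F, q=T — not both ✓
  (7) {q, b, r, n}: 1 true — at most one ✓
  (8) {a, r, g, u}: 1 true — at least one ✓
  (9) {u, n, q}: 2/3 true — not all ✓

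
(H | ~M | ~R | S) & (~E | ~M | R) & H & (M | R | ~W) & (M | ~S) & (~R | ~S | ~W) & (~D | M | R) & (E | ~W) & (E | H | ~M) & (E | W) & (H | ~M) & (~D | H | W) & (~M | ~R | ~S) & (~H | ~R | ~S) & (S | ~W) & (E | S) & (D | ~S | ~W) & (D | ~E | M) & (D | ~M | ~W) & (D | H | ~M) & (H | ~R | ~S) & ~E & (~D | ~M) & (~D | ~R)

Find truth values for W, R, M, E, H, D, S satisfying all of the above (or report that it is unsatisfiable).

Unsatisfiable — no assignment works.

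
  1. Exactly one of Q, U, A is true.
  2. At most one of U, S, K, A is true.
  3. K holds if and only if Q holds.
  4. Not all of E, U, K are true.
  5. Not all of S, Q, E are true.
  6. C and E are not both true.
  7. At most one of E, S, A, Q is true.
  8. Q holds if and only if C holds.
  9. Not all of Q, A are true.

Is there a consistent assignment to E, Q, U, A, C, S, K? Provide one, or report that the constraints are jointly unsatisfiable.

E = False, Q = False, U = True, A = False, C = False, S = False, K = False

  (1) {Q, U, A}: 1 true — exactly one ✓
  (2) {U, S, K, A}: 1 true — at most one ✓
  (3) K=F, Q=F — same ✓
  (4) {E, U, K}: 1/3 true — not all ✓
  (5) {S, Q, E}: 0/3 true — not all ✓
  (6) C=F, E=F — not both ✓
  (7) {E, S, A, Q}: 0 true — at most one ✓
  (8) Q=F, C=F — same ✓
  (9) {Q, A}: 0/2 true — not all ✓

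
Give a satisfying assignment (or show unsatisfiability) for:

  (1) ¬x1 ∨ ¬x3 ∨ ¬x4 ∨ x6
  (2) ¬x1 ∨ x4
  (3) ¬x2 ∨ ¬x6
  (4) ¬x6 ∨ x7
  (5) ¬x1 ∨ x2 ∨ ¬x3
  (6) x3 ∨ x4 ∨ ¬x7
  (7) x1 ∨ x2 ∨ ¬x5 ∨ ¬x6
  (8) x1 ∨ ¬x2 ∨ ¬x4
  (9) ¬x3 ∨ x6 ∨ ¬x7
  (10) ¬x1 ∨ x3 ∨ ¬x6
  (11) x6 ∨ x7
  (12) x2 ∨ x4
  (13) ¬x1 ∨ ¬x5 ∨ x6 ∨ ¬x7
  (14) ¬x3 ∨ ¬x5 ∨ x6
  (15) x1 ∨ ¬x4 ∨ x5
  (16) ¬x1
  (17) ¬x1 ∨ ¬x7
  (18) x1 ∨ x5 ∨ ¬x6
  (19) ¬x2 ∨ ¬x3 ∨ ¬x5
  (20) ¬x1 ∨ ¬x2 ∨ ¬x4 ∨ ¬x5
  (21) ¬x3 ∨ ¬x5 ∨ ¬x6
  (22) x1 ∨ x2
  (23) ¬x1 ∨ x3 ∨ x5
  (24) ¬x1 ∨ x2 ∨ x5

No satisfying assignment exists.

Case x1 = True:
  Clause (¬x1) is falsified — contradiction.
Case x1 = False:
  (x1 ∨ x2) forces x2 = True.
  (¬x2 ∨ ¬x6) forces x6 = False.
  (x1 ∨ ¬x2 ∨ ¬x4) forces x4 = False.
  (x6 ∨ x7) forces x7 = True.
  (x3 ∨ x4 ∨ ¬x7) forces x3 = True.
  Clause (¬x3 ∨ x6 ∨ ¬x7) is falsified — contradiction.
Both cases fail, so the formula is unsatisfiable.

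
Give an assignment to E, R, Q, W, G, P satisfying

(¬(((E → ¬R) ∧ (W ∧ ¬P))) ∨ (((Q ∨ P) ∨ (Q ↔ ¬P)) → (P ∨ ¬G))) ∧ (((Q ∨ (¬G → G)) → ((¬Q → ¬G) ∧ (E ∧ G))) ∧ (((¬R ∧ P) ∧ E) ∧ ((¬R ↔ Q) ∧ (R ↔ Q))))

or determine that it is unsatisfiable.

Unsatisfiable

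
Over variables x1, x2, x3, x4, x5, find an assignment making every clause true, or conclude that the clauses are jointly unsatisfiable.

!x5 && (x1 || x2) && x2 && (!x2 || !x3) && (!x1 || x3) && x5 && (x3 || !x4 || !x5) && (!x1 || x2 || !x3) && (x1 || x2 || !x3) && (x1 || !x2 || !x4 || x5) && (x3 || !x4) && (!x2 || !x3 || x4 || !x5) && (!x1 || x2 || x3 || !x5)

Case x5 = True:
  Clause (!x5) is falsified — contradiction.
Case x5 = False:
  Clause (x5) is falsified — contradiction.
Both cases fail, so the formula is unsatisfiable.

Unsatisfiable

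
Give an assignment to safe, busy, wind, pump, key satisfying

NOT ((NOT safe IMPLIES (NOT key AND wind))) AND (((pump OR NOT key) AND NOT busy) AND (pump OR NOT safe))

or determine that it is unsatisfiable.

safe = False; busy = False; wind = False; pump = False; key = False

  NOT ((NOT safe IMPLIES (NOT key AND wind))) = True
    NOT safe IMPLIES (NOT key AND wind) = False
      NOT safe = True
      NOT key AND wind = False
        NOT key = True
  ((pump OR NOT key) AND NOT busy) AND (pump OR NOT safe) = True
    (pump OR NOT key) AND NOT busy = True
      pump OR NOT key = True
        NOT key = True
      NOT busy = True
    pump OR NOT safe = True
      NOT safe = True
Both conjuncts True, so the formula holds.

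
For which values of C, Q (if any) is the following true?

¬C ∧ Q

C = False; Q = True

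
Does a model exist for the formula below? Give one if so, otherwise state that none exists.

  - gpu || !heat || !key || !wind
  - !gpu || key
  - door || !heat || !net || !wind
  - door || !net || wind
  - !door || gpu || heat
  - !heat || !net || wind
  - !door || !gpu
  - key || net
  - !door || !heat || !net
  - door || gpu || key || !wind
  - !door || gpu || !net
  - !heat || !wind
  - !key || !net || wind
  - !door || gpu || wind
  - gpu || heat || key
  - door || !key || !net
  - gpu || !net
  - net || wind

heat: False, net: False, key: True, gpu: False, door: False, wind: True

Try heat = True:
  (!heat || !wind) forces wind = False.
  (!heat || !net || wind) forces net = False.
  clause (net || wind) is falsified — backtrack.
So heat = False.
Set net = False.
  then (key || net) forces key = True.
  then (net || wind) forces wind = True.
Set gpu = False.
  then (!door || gpu || heat) forces door = False.
All clauses satisfied.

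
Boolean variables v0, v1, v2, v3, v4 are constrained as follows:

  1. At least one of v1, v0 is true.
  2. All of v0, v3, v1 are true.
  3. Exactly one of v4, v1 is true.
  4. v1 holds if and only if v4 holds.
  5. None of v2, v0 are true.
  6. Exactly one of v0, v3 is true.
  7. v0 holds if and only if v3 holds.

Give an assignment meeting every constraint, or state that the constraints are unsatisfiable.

The formula is unsatisfiable.

Case v0 = True:
  Constraint (5) is violated (v0=T) — contradiction.
Case v0 = False:
  Constraint (2) is violated (v0=F) — contradiction.
Both cases fail — unsatisfiable.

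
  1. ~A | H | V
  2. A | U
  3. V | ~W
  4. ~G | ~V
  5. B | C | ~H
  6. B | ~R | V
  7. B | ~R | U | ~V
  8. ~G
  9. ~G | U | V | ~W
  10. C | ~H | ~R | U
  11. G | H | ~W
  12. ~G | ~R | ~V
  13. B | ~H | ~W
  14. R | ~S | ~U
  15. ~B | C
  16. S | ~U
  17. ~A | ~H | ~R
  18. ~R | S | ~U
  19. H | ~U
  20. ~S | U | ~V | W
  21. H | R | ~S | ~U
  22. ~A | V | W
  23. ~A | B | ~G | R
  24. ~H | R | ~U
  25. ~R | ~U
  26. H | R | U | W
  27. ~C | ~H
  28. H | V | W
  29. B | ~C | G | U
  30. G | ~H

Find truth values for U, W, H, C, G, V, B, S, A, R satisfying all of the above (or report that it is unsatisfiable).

U=F; W=F; H=F; C=T; G=F; V=T; B=T; S=F; A=T; R=T

Unit clause (~G) forces G = False.
In (G | ~H) only ~H is left, so H = False.
In (G | H | ~W) only ~W is left, so W = False.
In (H | ~U) only ~U is left, so U = False.
In (H | R | U | W) only R is left, so R = True.
In (H | V | W) only V is left, so V = True.
In (A | U) only A is left, so A = True.
In (B | ~R | U | ~V) only B is left, so B = True.
In (~B | C) only C is left, so C = True.
In (~S | U | ~V | W) only ~S is left, so S = False.
All clauses satisfied.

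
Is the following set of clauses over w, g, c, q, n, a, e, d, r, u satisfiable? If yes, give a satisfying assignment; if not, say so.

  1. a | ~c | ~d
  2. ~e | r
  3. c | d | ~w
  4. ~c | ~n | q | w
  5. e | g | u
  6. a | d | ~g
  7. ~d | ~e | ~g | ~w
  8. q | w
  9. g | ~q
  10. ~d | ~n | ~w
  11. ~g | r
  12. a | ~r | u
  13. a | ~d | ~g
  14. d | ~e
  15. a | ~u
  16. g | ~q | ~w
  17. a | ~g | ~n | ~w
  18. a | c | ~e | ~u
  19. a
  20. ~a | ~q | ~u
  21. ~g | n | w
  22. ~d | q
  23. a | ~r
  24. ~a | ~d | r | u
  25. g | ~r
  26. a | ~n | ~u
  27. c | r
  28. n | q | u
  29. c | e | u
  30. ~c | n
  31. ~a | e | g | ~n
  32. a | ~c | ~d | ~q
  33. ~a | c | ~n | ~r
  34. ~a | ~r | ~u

Unit clause (a) forces a = True.
Set w = True.
Set g = True.
  then (~g | r) forces r = True.
  then (~a | ~r | ~u) forces u = False.
Try c = False:
  (c | d | ~w) forces d = True.
  (~d | ~e | ~g | ~w) forces e = False.
  clause (c | e | u) is falsified — backtrack.
So c = True.
  then (~c | n) forces n = True.
  then (~d | ~n | ~w) forces d = False.
  then (d | ~e) forces e = False.
Set q = True.
All clauses satisfied.

w = True; g = True; c = True; q = True; n = True; a = True; e = False; d = False; r = True; u = False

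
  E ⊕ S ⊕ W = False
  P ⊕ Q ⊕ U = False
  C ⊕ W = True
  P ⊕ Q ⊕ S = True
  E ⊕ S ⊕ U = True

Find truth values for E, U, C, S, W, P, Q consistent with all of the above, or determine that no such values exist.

E=F, U=F, C=F, S=T, W=T, P=F, Q=F

E ⊕ S ⊕ W = F ⊕ T ⊕ T = False ✓
P ⊕ Q ⊕ U = F ⊕ F ⊕ F = False ✓
C ⊕ W = F ⊕ T = True ✓
P ⊕ Q ⊕ S = F ⊕ F ⊕ T = True ✓
E ⊕ S ⊕ U = F ⊕ T ⊕ F = True ✓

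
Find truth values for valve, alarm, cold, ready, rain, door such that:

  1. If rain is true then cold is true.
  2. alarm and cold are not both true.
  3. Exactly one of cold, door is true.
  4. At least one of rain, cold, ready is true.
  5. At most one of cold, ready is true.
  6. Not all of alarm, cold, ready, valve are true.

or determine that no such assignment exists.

valve=F, alarm=F, cold=F, ready=T, rain=F, door=T

  (1) rain=F ⇒ cold: vacuous ✓
  (2) alarm=F, cold=F — not both ✓
  (3) {cold, door}: 1 true — exactly one ✓
  (4) {rain, cold, ready}: 1 true — at least one ✓
  (5) {cold, ready}: 1 true — at most one ✓
  (6) {alarm, cold, ready, valve}: 1/4 true — not all ✓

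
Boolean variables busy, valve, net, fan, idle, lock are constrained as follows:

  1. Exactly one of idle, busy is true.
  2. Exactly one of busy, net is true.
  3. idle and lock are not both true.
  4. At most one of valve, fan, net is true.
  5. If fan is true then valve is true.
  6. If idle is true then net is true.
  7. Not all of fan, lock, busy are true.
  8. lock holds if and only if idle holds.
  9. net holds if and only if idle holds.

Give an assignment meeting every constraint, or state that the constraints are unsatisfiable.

busy = True; valve = False; net = False; fan = False; idle = False; lock = False

  (1) {idle, busy}: 1 true — exactly one ✓
  (2) {busy, net}: 1 true — exactly one ✓
  (3) idle=F, lock=F — not both ✓
  (4) {valve, fan, net}: 0 true — at most one ✓
  (5) fan=F ⇒ valve: vacuous ✓
  (6) idle=F ⇒ net: vacuous ✓
  (7) {fan, lock, busy}: 1/3 true — not all ✓
  (8) lock=F, idle=F — same ✓
  (9) net=F, idle=F — same ✓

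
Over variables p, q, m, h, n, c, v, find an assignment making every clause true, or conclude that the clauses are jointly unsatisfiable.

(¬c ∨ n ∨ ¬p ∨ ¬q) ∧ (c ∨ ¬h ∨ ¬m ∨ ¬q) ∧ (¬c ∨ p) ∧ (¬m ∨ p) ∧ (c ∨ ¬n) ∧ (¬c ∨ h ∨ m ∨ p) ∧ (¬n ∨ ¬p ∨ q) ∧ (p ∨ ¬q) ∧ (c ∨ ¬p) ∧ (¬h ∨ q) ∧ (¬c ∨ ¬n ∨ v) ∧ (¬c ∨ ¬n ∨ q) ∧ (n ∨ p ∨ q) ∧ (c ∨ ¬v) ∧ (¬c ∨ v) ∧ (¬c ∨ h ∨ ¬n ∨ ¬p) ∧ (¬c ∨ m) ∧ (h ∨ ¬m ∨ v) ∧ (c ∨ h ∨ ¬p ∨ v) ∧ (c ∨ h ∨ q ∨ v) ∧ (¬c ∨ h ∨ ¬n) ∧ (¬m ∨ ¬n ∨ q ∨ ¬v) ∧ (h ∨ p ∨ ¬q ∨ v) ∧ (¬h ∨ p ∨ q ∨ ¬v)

Try p = False:
  (¬c ∨ p) forces c = False.
  (¬m ∨ p) forces m = False.
  (c ∨ ¬n) forces n = False.
  (p ∨ ¬q) forces q = False.
  clause (n ∨ p ∨ q) is falsified — backtrack.
So p = True.
  then (c ∨ ¬p) forces c = True.
  then (¬c ∨ v) forces v = True.
  then (¬c ∨ m) forces m = True.
Set q = True.
  then (¬c ∨ n ∨ ¬p ∨ ¬q) forces n = True.
  then (¬c ∨ h ∨ ¬n ∨ ¬p) forces h = True.
All clauses satisfied.

p = True, q = True, m = True, h = True, n = True, c = True, v = True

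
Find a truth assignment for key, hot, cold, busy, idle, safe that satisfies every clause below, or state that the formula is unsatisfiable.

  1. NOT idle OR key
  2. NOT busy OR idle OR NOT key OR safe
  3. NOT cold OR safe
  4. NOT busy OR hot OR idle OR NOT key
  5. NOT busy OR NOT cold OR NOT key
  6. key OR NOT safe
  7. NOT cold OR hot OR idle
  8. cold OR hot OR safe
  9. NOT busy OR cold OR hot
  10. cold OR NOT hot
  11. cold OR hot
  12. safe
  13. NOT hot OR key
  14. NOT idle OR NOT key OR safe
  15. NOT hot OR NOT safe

key = True, hot = False, cold = True, busy = False, idle = True, safe = True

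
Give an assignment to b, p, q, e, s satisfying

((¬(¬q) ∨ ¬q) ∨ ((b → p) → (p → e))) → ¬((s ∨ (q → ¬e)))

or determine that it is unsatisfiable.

b=F, p=F, q=T, e=T, s=F

  ((¬(¬q) ∨ ¬q) ∨ ((b → p) → (p → e))) → ¬((s ∨ (q → ¬e))) = True
    (¬(¬q) ∨ ¬q) ∨ ((b → p) → (p → e)) = True
      ¬(¬q) ∨ ¬q = True
        ¬(¬q) = True
          ¬q = False
        ¬q = False
      (b → p) → (p → e) = True
        b → p = True
        p → e = True
    ¬((s ∨ (q → ¬e))) = True
      s ∨ (q → ¬e) = False
        q → ¬e = False
          ¬e = False
The formula evaluates to True.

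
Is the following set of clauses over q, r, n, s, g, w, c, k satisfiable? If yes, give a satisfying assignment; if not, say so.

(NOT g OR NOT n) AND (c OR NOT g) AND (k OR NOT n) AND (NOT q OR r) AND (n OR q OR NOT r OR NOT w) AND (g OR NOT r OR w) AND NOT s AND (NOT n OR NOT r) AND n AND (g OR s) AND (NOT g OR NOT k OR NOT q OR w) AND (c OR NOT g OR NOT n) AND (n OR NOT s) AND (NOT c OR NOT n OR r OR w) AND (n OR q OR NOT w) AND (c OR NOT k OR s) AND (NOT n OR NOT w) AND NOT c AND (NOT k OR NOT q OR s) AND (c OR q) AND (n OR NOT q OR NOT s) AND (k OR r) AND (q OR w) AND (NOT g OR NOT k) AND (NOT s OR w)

Case s = True:
  Clause (NOT s) is falsified — contradiction.
Case s = False:
  (n) forces n = True.
  (NOT g OR NOT n) forces g = False.
  Clause (g OR s) is falsified — contradiction.
Both cases fail, so the formula is unsatisfiable.

UNSATISFIABLE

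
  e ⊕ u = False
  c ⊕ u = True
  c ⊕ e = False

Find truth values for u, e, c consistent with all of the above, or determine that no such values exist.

The formula is unsatisfiable.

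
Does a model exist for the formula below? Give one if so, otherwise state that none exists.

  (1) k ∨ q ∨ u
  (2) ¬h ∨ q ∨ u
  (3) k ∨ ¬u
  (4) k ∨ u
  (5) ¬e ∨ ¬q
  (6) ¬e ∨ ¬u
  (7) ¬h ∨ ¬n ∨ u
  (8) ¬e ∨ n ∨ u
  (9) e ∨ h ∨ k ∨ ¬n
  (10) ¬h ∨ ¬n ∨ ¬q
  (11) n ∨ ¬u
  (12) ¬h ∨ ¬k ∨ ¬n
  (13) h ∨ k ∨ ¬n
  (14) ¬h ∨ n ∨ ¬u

Set e = False.
Set q = True.
Try k = False:
  (k ∨ ¬u) forces u = False.
  clause (k ∨ u) is falsified — backtrack.
So k = True.
Set n = True.
  then (¬h ∨ ¬n ∨ ¬q) forces h = False.
Set u = True.
All clauses satisfied.

e: False; q: True; k: True; n: True; u: True; h: False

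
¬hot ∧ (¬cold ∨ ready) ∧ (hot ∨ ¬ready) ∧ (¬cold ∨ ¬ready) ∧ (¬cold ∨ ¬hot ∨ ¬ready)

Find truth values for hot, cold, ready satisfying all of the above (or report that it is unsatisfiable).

hot: False, cold: False, ready: False

Unit clause (¬hot) forces hot = False.
In (hot ∨ ¬ready) only ¬ready is left, so ready = False.
In (¬cold ∨ ready) only ¬cold is left, so cold = False.
Check each clause:
  (¬hot): ¬hot holds.
  (¬cold ∨ ready): ¬cold holds.
  (hot ∨ ¬ready): ¬ready holds.
  (¬cold ∨ ¬ready): ¬cold holds.
  (¬cold ∨ ¬hot ∨ ¬ready): ¬cold holds.
All clauses satisfied.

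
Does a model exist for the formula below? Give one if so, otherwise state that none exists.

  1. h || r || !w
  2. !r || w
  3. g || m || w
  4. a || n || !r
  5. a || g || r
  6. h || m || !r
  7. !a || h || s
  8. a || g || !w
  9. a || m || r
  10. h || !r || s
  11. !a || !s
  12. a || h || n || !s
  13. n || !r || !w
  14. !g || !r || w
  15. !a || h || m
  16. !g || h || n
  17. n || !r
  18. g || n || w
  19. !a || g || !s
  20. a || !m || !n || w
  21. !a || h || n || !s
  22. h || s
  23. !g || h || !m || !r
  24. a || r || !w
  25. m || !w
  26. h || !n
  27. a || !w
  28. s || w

Set g = False.
Set r = True.
  then (!r || w) forces w = True.
  then (a || g || !w) forces a = True.
  then (!a || !s) forces s = False.
  then (n || !r || !w) forces n = True.
  then (h || s) forces h = True.
  then (m || !w) forces m = True.
All clauses satisfied.

g: False; r: True; w: True; a: True; h: True; m: True; s: False; n: True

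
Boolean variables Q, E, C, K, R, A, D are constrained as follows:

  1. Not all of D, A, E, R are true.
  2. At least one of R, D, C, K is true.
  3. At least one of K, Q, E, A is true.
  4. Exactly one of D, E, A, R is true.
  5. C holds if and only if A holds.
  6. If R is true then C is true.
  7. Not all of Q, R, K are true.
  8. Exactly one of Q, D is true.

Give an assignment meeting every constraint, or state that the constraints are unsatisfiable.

Q: True, E: False, C: True, K: True, R: False, A: True, D: False

  (1) {D, A, E, R}: 1/4 true — not all ✓
  (2) {R, D, C, K}: 2 true — at least one ✓
  (3) {K, Q, E, A}: 3 true — at least one ✓
  (4) {D, E, A, R}: 1 true — exactly one ✓
  (5) C=T, A=T — same ✓
  (6) R=F ⇒ C: vacuous ✓
  (7) {Q, R, K}: 2/3 true — not all ✓
  (8) {Q, D}: 1 true — exactly one ✓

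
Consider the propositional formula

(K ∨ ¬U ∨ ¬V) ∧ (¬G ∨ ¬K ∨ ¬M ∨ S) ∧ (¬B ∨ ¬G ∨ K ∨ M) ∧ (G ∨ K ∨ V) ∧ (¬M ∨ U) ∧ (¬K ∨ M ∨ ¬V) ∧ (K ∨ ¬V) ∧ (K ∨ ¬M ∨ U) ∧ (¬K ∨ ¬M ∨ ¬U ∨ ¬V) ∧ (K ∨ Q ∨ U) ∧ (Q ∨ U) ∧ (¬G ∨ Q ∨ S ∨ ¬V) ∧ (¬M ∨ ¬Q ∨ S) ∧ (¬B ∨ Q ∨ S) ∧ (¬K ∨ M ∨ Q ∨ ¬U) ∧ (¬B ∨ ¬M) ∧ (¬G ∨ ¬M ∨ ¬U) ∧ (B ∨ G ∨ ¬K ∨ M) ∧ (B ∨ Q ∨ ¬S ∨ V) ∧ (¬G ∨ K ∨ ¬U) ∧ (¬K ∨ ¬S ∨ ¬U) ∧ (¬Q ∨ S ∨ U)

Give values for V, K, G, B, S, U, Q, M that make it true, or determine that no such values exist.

V=F, K=T, G=T, B=F, S=F, U=T, Q=T, M=F

Try V = True:
  (K ∨ ¬V) forces K = True.
  (¬K ∨ M ∨ ¬V) forces M = True.
  (¬M ∨ U) forces U = True.
  clause (¬K ∨ ¬M ∨ ¬U ∨ ¬V) is falsified — backtrack.
So V = False.
Set K = True.
Set G = True.
Set B = False.
Set S = False.
  then (¬G ∨ ¬K ∨ ¬M ∨ S) forces M = False.
Set U = True.
  then (¬K ∨ M ∨ Q ∨ ¬U) forces Q = True.
All clauses satisfied.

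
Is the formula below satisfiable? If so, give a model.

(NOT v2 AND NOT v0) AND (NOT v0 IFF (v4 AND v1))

v0=F, v1=T, v2=F, v4=T

  NOT v2 AND NOT v0 = True
    NOT v2 = True
    NOT v0 = True
  NOT v0 IFF (v4 AND v1) = True
    NOT v0 = True
    v4 AND v1 = True
Both conjuncts True, so the formula holds.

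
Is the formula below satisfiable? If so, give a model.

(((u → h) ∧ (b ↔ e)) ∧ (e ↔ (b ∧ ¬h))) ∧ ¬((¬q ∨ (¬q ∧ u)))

q = True, u = False, e = False, b = False, h = False

  ((u → h) ∧ (b ↔ e)) ∧ (e ↔ (b ∧ ¬h)) = True
    (u → h) ∧ (b ↔ e) = True
      u → h = True
      b ↔ e = True
    e ↔ (b ∧ ¬h) = True
      b ∧ ¬h = False
        ¬h = True
  ¬((¬q ∨ (¬q ∧ u))) = True
    ¬q ∨ (¬q ∧ u) = False
      ¬q = False
      ¬q ∧ u = False
        ¬q = False
Both conjuncts True, so the formula holds.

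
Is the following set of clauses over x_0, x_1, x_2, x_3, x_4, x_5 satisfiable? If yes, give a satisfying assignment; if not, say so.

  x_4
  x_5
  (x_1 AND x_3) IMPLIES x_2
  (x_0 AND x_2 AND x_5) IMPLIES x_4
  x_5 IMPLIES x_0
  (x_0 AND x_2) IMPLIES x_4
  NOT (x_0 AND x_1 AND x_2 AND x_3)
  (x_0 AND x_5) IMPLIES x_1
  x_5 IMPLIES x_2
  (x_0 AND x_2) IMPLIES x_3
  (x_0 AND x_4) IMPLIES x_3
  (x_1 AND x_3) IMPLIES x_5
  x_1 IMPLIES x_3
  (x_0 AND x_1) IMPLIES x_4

Unsatisfiable

Case x_4 = True:
  (x_5) forces x_5 = True.
  (x_0 OR NOT x_5) forces x_0 = True.
  (NOT x_0 OR x_3 OR NOT x_4) forces x_3 = True.
  (x_2 OR NOT x_5) forces x_2 = True.
  (NOT x_0 OR NOT x_1 OR NOT x_2 OR NOT x_3) forces x_1 = False.
  Clause (NOT x_0 OR x_1 OR NOT x_5) is falsified — contradiction.
Case x_4 = False:
  Clause (x_4) is falsified — contradiction.
Both cases fail, so the formula is unsatisfiable.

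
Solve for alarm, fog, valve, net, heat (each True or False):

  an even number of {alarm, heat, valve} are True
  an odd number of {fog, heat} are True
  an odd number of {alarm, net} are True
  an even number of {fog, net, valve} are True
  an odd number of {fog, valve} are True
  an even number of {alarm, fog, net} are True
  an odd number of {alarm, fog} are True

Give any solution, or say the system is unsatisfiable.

alarm=F, fog=T, valve=F, net=T, heat=F

{alarm, heat, valve}: 0 true → even ✓
{fog, heat}: 1 true → odd ✓
{alarm, net}: 1 true → odd ✓
{fog, net, valve}: 2 true → even ✓
{fog, valve}: 1 true → odd ✓
{alarm, fog, net}: 2 true → even ✓
{alarm, fog}: 1 true → odd ✓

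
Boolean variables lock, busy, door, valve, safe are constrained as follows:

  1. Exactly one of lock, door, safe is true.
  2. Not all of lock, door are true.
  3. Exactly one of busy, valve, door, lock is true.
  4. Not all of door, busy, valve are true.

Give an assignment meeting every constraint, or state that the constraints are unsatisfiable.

lock: False, busy: False, door: True, valve: False, safe: False

  (1) {lock, door, safe}: 1 true — exactly one ✓
  (2) {lock, door}: 1/2 true — not all ✓
  (3) {busy, valve, door, lock}: 1 true — exactly one ✓
  (4) {door, busy, valve}: 1/3 true — not all ✓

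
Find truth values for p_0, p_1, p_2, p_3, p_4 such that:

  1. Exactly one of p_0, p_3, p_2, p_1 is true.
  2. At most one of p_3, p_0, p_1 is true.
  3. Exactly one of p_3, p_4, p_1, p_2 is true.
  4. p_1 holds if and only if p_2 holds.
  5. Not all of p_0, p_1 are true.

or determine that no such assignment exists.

p_0: False, p_1: False, p_2: False, p_3: True, p_4: False

  (1) {p_0, p_3, p_2, p_1}: 1 true — exactly one ✓
  (2) {p_3, p_0, p_1}: 1 true — at most one ✓
  (3) {p_3, p_4, p_1, p_2}: 1 true — exactly one ✓
  (4) p_1=F, p_2=F — same ✓
  (5) {p_0, p_1}: 0/2 true — not all ✓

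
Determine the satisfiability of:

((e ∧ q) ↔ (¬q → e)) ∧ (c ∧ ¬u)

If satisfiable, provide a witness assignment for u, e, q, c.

u=F, e=F, q=F, c=T

  (e ∧ q) ↔ (¬q → e) = True
    e ∧ q = False
    ¬q → e = False
      ¬q = True
  c ∧ ¬u = True
    ¬u = True
Both conjuncts True, so the formula holds.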